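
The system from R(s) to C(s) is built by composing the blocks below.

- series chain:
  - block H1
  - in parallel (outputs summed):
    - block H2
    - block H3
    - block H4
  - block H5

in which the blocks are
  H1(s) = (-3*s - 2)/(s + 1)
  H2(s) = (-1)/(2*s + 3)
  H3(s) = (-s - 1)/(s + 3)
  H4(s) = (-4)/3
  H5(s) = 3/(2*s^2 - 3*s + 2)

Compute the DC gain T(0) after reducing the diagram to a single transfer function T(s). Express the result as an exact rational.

First reduce the diagram to T(s).

(1) sum the parallel branches H2, H3, H4 = (-14*s^2 - 54*s - 54)/(6*s^2 + 27*s + 27)
(2) cascade H1, (H2+H3+H4), H5 = (42*s^3 + 190*s^2 + 270*s + 108)/(4*s^5 + 16*s^4 + 7*s^3 - 14*s^2 + 9*s + 18)
Evaluating the step-2 result (the overall T(s)) at s = 0 gives T(0) = 108/18 = 6.

Answer: 6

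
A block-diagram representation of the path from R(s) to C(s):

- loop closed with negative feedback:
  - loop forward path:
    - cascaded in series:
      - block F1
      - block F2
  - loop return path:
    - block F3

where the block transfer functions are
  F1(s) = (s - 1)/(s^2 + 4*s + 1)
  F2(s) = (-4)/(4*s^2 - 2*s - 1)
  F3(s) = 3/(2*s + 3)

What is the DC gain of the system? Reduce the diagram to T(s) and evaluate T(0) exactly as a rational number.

The answer is 4/3.

Reasoning:
Step 1. cascade F1, F2 = (4 - 4*s)/(4*s^4 + 14*s^3 - 5*s^2 - 6*s - 1)
Step 2. apply the feedback formula to (F1*F2), F3 = (-8*s^2 - 4*s + 12)/(8*s^5 + 40*s^4 + 32*s^3 - 27*s^2 - 32*s + 9)
The step-2 result is T(s). Setting s = 0: T(0) = 12/9 = 4/3.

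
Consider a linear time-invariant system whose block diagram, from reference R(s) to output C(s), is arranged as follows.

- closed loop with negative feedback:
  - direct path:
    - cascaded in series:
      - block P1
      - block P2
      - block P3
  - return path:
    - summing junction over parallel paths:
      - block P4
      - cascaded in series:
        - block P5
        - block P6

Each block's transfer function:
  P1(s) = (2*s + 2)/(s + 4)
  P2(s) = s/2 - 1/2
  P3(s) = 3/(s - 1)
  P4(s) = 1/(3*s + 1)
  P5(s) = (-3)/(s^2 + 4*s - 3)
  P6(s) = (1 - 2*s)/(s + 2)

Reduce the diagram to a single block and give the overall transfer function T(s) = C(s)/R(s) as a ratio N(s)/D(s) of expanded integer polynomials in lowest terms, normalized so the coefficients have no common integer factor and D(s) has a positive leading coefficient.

Step 1 - series reduction of P1, P2, P3 = (3*s + 3)/(s + 4)
Step 2 - reduce the series chain P5, P6 = (6*s - 3)/(s^3 + 6*s^2 + 5*s - 6)
Step 3 - add P4, (P5*P6) (parallel) = (s^3 + 24*s^2 + 2*s - 9)/(3*s^4 + 19*s^3 + 21*s^2 - 13*s - 6)
Step 4 - apply the feedback formula to (P1*P2*P3), (P4+(P5*P6)) - this is the overall T(s), already in the required normalized form

Hence the answer: (9*s^5 + 66*s^4 + 120*s^3 + 24*s^2 - 57*s - 18)/(3*s^5 + 34*s^4 + 172*s^3 + 149*s^2 - 79*s - 51)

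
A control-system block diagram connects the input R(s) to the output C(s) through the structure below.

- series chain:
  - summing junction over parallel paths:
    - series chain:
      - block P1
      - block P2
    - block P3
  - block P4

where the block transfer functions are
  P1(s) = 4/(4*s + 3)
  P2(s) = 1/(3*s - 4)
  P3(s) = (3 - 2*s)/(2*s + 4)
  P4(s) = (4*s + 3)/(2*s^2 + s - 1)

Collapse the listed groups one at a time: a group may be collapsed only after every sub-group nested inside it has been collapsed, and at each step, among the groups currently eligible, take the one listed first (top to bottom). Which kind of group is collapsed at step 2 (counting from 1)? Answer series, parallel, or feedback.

Reducing step by step:

Step 1: multiply P1, P2 (series)
Step 2: add (P1*P2), P3 (parallel)
Step 3: reduce the series chain ((P1*P2)+P3), P4
So the answer for step 2 is parallel.

Answer: parallel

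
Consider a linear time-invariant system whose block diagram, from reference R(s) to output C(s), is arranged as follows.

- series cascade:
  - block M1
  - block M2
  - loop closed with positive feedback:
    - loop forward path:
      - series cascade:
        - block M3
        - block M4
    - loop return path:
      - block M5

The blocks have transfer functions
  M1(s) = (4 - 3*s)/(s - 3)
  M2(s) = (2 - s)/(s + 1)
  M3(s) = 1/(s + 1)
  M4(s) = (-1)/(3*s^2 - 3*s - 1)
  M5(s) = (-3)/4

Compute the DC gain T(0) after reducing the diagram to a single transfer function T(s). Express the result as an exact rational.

[1] combine M3, M4 in series: (-1)/(3*s^3 - 4*s - 1)
[2] feedback reduction of (M3*M4), M5: (-4)/(12*s^3 - 16*s - 7)
[3] cascade M1, M2, [(M3*M4)/(1-(M3*M4)*M5)]: (-12*s^2 + 40*s - 32)/(12*s^5 - 24*s^4 - 52*s^3 + 25*s^2 + 62*s + 21)
That last expression is T(s); at s = 0 only the constant terms survive, so T(0) = -32/21.

Final answer: -32/21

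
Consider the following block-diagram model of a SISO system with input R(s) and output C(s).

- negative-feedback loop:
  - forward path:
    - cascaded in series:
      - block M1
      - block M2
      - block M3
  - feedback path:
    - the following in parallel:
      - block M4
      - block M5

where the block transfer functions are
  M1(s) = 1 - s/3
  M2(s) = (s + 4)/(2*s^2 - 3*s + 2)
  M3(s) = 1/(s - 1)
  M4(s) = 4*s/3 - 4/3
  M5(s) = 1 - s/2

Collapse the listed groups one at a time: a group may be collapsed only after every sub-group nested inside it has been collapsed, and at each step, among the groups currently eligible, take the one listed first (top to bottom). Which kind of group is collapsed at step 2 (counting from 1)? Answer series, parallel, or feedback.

[1] multiply M1, M2, M3 (series)
[2] combine M4, M5 in parallel
[3] collapse the loop ((M1*M2*M3) forward, (M4+M5) return)
So the answer for step 2 is parallel.

Answer: parallel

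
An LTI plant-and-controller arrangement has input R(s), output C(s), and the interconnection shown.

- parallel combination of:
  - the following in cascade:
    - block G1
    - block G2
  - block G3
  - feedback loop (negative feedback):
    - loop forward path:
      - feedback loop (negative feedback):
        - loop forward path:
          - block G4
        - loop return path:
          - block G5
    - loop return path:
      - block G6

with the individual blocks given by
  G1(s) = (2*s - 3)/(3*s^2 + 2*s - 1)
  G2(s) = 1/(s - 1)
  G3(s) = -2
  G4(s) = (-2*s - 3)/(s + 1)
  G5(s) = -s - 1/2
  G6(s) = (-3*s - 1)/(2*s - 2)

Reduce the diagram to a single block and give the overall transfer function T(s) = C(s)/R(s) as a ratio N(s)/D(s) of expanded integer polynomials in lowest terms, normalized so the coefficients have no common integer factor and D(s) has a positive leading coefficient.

Reducing step by step:

Step 1. series reduction of G1, G2 gives (2*s - 3)/(3*s^3 - s^2 - 3*s + 1)
Step 2. collapse the loop (G4 forward, G5 return) gives (-4*s - 6)/(4*s^2 + 10*s + 5)
Step 3. apply the feedback formula to [G4/(1+G4*G5)], G6 gives (-2*s^2 - s + 3)/(2*s^3 + 6*s^2 + 3*s - 1)
Step 4. sum the parallel branches (G1*G2), G3, [[G4/(1+G4*G5)]/(1+[G4/(1+G4*G5)]*G6)], which is the overall transfer function T(s) = C(s)/R(s) in lowest terms

Answer: (-12*s^5 - 26*s^4 + 35*s^3 + 31*s^2 - 41*s + 8)/(6*s^5 + 10*s^4 - 13*s^3 - 9*s^2 + 7*s - 1)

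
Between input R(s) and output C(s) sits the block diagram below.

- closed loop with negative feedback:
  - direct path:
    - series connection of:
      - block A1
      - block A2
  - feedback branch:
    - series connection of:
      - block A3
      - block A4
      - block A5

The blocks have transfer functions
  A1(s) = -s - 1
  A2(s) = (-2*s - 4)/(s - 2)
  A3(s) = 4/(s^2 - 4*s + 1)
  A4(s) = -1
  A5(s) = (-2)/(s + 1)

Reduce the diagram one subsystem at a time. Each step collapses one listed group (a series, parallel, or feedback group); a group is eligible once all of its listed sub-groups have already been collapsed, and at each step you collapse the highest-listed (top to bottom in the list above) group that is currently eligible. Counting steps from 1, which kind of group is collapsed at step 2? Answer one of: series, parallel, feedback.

The answer is series.

Reasoning:
(1) cascade A1, A2
(2) combine A3, A4, A5 in series
(3) reduce the feedback loop with forward (A1*A2) and return (A3*A4*A5)
So the answer for step 2 is series.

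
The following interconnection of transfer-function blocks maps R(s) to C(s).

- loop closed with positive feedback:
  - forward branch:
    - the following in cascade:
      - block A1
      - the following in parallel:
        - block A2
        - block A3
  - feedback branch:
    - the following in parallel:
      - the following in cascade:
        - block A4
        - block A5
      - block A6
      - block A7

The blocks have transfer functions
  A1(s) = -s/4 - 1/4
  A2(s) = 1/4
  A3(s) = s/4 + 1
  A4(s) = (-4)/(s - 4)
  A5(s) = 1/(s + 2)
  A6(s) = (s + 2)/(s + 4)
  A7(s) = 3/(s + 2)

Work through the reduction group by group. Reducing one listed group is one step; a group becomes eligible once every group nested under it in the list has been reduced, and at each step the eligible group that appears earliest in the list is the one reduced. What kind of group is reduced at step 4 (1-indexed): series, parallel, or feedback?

Step 1: combine A2, A3 in parallel
Step 2: reduce the series chain A1, (A2+A3)
Step 3: combine A4, A5 in series
Step 4: sum the parallel branches (A4*A5), A6, A7
Step 5: feedback reduction of (A1*(A2+A3)), ((A4*A5)+A6+A7)
At step 4 the group reduced is parallel.

Final answer: parallel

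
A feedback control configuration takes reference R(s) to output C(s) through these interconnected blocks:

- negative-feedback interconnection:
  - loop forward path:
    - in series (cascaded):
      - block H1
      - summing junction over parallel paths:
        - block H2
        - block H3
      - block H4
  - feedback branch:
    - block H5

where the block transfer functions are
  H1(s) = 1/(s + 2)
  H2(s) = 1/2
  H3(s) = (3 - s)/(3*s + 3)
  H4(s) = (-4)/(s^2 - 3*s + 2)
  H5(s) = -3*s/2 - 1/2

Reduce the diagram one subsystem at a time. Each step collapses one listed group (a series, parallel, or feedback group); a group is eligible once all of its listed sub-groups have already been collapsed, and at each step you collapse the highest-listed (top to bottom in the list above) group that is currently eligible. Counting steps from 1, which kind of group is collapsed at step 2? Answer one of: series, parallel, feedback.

Step 1. reduce the parallel group H2, H3
Step 2. multiply H1, (H2+H3), H4 (series)
Step 3. feedback reduction of (H1*(H2+H3)*H4), H5
At step 2 the group reduced is series.

Hence the answer: series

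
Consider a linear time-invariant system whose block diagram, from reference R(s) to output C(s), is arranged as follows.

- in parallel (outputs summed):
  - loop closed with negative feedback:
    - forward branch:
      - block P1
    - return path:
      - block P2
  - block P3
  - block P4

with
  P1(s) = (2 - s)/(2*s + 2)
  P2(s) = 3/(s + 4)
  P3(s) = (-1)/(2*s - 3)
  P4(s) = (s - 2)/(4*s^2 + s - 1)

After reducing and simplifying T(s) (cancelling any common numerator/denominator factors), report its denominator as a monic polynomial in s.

The answer is s^5 + 9*s^4/4 + 2*s^3 - 169*s^2/16 - 49*s/16 + 21/8.

Reasoning:
[1] feedback reduction of P1, P2: (-s^2 - 2*s + 8)/(2*s^2 + 7*s + 14)
[2] add [P1/(1+P1*P2)], P3, P4 (parallel): (-8*s^5 - 10*s^4 + 59*s^3 - 143*s^2 - 109*s + 122)/(16*s^5 + 36*s^4 + 32*s^3 - 169*s^2 - 49*s + 42)
The result of step 2 is T(s) in lowest terms. Its denominator has leading coefficient 16; dividing the denominator through by 16 makes it monic.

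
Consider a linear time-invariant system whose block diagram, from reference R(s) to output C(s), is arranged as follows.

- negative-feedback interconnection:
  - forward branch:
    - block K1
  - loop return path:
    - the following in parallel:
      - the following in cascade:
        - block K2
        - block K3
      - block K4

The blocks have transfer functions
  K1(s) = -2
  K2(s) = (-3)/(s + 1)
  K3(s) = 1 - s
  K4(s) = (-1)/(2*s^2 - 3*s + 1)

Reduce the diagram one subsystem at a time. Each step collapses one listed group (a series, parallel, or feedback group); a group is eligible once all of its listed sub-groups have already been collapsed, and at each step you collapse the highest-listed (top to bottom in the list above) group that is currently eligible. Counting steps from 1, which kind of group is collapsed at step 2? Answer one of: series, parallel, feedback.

[1] reduce the series chain K2, K3
[2] sum the parallel branches (K2*K3), K4
[3] apply the feedback formula to K1, ((K2*K3)+K4)
The group at step 2 is a parallel group.

Final answer: parallel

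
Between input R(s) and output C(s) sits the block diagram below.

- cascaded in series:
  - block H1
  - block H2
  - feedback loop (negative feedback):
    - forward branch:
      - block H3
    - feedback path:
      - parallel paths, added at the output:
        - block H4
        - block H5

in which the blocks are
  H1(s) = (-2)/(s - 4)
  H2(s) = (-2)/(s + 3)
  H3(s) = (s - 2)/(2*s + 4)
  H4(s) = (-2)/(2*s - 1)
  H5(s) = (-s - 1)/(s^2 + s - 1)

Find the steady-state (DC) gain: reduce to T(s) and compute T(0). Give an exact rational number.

Reducing step by step:

[1] add H4, H5 (parallel): (-4*s^2 - 3*s + 3)/(2*s^3 + s^2 - 3*s + 1)
[2] close the feedback loop around H3, (H4+H5): (2*s^4 - 3*s^3 - 5*s^2 + 7*s - 2)/(4*s^4 + 6*s^3 + 3*s^2 - s - 2)
[3] cascade H1, H2, [H3/(1+H3*(H4+H5))]: (8*s^4 - 12*s^3 - 20*s^2 + 28*s - 8)/(4*s^6 + 2*s^5 - 51*s^4 - 76*s^3 - 37*s^2 + 14*s + 24)
Step 3 gives the overall T(s). Then T(0) = -8/24 = -1/3.

Answer: -1/3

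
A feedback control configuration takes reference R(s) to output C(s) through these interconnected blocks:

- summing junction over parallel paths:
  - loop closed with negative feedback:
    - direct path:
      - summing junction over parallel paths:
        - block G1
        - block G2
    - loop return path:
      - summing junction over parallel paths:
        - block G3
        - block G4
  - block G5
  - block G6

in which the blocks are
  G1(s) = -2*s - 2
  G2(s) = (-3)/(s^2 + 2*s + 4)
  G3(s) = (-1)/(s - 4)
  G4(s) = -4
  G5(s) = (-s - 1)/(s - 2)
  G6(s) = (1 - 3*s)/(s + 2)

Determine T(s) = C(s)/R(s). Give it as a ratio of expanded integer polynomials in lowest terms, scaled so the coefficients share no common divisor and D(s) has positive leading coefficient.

The answer is (-34*s^6 + 54*s^5 + 144*s^4 + 433*s^3 + 336*s^2 - 312*s + 548)/(8*s^6 - 5*s^5 - 76*s^4 - 120*s^3 - 5*s^2 + 560*s + 724).

Reasoning:
Step 1: reduce the parallel group G1, G2: (-2*s^3 - 6*s^2 - 12*s - 11)/(s^2 + 2*s + 4)
Step 2: reduce the parallel group G3, G4: (15 - 4*s)/(s - 4)
Step 3: collapse the loop ((G1+G2) forward, (G3+G4) return): (-2*s^4 + 2*s^3 + 12*s^2 + 37*s + 44)/(8*s^4 - 5*s^3 - 44*s^2 - 140*s - 181)
Step 4: parallel reduction of [(G1+G2)/(1+(G1+G2)*(G3+G4))], G5, G6: this yields T(s), and no further normalization is needed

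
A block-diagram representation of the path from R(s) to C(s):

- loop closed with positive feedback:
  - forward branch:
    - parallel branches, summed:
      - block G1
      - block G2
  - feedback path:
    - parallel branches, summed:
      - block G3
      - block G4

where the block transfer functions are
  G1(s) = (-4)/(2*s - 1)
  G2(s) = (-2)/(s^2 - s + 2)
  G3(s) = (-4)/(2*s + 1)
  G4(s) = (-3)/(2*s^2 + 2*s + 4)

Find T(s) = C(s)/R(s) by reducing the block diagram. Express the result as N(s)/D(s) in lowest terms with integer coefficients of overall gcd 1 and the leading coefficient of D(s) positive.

The answer is (-8*s^5 - 12*s^4 - 32*s^3 - 26*s^2 - 30*s - 12)/(4*s^6 - 5*s^4 - 28*s^3 - 49*s^2 - 42*s - 61).

Reasoning:
[1] add G1, G2 (parallel) gives (-4*s^2 - 6)/(2*s^3 - 3*s^2 + 5*s - 2)
[2] parallel reduction of G3, G4 gives (-8*s^2 - 14*s - 19)/(4*s^3 + 6*s^2 + 10*s + 4)
[3] feedback reduction of (G1+G2), (G3+G4), which is the overall transfer function T(s) = C(s)/R(s) in lowest terms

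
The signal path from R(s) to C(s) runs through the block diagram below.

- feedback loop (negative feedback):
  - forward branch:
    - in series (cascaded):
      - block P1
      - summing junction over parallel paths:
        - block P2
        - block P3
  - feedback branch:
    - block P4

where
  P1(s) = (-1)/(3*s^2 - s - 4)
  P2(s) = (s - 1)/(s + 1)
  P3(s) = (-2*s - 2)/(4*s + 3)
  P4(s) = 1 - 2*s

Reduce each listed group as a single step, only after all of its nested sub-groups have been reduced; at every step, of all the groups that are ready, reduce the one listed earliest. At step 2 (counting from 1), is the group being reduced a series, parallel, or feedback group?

Answer: series

Working:
Step 1: add P2, P3 (parallel)
Step 2: cascade P1, (P2+P3)
Step 3: reduce the feedback loop with forward (P1*(P2+P3)) and return P4
At step 2 the group reduced is series.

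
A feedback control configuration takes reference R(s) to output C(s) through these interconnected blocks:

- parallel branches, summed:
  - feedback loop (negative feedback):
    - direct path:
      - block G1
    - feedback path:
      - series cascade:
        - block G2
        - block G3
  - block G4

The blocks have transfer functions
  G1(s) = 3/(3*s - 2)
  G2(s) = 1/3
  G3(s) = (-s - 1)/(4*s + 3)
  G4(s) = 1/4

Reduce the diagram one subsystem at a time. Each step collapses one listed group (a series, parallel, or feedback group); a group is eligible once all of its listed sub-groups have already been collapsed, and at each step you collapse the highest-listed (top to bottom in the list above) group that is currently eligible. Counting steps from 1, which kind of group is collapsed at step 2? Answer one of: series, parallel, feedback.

Step 1 - reduce the series chain G2, G3
Step 2 - close the feedback loop around G1, (G2*G3)
Step 3 - combine [G1/(1+G1*(G2*G3))], G4 in parallel
The group at step 2 is a feedback group.

Answer: feedback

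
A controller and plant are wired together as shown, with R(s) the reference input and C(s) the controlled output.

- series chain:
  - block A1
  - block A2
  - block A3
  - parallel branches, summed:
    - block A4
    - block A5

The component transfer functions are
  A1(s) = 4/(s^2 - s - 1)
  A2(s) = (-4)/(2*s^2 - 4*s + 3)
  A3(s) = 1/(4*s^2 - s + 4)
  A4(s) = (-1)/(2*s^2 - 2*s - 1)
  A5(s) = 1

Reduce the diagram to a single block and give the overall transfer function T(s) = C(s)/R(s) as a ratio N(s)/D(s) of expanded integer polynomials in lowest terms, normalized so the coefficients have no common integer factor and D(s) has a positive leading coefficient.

Reducing step by step:

1. add A4, A5 (parallel), giving (2*s^2 - 2*s - 2)/(2*s^2 - 2*s - 1)
2. reduce the series chain A1, A2, A3, (A4+A5), giving the overall T(s)

Answer: (-32)/(16*s^6 - 52*s^5 + 76*s^4 - 68*s^3 + 38*s^2 - 5*s - 12)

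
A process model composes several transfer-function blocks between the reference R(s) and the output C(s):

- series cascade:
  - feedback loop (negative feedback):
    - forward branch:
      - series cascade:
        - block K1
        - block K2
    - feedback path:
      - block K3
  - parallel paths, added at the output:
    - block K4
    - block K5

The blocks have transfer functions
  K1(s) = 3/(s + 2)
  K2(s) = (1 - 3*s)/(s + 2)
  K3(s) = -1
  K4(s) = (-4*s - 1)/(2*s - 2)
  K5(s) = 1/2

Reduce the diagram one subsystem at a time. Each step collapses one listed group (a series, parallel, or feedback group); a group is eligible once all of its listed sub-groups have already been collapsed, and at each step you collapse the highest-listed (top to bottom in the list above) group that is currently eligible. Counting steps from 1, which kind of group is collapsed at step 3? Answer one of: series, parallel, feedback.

Step 1: reduce the series chain K1, K2
Step 2: feedback reduction of (K1*K2), K3
Step 3: add K4, K5 (parallel)
Step 4: series reduction of [(K1*K2)/(1+(K1*K2)*K3)], (K4+K5)
Step 3: parallel.

Final answer: parallel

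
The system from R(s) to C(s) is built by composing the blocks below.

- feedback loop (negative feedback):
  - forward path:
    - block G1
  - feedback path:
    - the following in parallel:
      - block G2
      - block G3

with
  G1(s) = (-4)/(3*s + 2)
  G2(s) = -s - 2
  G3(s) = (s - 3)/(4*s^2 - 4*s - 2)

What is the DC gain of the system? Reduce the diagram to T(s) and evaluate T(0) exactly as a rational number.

Step 1 - add G2, G3 (parallel) -> (-4*s^3 - 4*s^2 + 11*s + 1)/(4*s^2 - 4*s - 2)
Step 2 - feedback reduction of G1, (G2+G3) -> (-8*s^2 + 8*s + 4)/(14*s^3 + 6*s^2 - 29*s - 4)
Step 2 gives the overall T(s). Then T(0) = 4/(-4) = -1.

Hence the answer: -1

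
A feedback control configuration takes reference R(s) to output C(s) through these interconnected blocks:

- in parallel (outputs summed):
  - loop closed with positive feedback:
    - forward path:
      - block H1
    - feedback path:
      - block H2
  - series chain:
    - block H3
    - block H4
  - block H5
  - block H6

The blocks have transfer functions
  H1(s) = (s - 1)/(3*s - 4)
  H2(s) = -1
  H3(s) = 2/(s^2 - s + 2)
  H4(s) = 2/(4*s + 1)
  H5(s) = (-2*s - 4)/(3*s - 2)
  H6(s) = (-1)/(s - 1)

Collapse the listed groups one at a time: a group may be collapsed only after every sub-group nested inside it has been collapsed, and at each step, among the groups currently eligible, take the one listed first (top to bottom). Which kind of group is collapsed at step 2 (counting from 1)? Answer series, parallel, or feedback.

1. collapse the loop (H1 forward, H2 return)
2. combine H3, H4 in series
3. sum the parallel branches [H1/(1-H1*H2)], (H3*H4), H5, H6
The group at step 2 is a series group.

Answer: series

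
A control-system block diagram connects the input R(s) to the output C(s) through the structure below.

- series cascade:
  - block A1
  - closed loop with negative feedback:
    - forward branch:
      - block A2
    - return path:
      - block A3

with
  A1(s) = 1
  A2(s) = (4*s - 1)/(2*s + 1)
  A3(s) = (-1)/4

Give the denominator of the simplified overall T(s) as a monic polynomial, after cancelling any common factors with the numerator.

Step 1. collapse the loop (A2 forward, A3 return) gives (16*s - 4)/(4*s + 5)
Step 2. series reduction of A1, [A2/(1+A2*A3)] gives (16*s - 4)/(4*s + 5)
T(s) is the step-2 result (common factors already cancelled). Leading coefficient of the denominator: 4. Divide through by 4 for the monic polynomial.

Answer: s + 5/4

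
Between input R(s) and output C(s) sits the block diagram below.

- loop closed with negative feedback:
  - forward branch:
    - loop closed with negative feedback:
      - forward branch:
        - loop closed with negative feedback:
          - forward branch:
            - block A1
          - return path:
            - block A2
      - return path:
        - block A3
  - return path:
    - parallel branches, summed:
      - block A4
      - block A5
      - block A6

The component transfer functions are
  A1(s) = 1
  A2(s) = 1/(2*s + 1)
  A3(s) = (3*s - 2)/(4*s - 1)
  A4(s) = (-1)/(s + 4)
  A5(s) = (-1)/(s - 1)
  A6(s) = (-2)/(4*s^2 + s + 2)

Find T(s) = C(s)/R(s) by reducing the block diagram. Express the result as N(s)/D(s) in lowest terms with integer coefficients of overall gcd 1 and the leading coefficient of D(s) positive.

(1) apply the feedback formula to A1, A2, giving (2*s + 1)/(2*s + 2)
(2) apply the feedback formula to [A1/(1+A1*A2)], A3, giving (8*s^2 + 2*s - 1)/(14*s^2 + 5*s - 4)
(3) reduce the parallel group A4, A5, A6, giving (-8*s^3 - 16*s^2 - 13*s + 2)/(4*s^4 + 13*s^3 - 11*s^2 + 2*s - 8)
(4) feedback reduction of [[A1/(1+A1*A2)]/(1+[A1/(1+A1*A2)]*A3)], (A4+A5+A6), which is the overall transfer function T(s) = C(s)/R(s) in lowest terms

Hence the answer: (32*s^6 + 112*s^5 - 66*s^4 - 19*s^3 - 49*s^2 - 18*s + 8)/(56*s^6 + 138*s^5 - 249*s^4 - 207*s^3 - 52*s^2 - 31*s + 30)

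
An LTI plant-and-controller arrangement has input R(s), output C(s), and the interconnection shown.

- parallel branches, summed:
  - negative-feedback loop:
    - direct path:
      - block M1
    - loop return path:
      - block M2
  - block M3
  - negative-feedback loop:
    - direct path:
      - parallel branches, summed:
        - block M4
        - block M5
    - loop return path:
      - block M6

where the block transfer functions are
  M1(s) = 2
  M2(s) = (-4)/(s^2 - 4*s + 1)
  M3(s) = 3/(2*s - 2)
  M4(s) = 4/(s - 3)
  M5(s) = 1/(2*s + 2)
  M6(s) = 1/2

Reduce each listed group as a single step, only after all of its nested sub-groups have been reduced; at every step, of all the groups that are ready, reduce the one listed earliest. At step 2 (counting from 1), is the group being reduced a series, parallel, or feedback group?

Reducing step by step:

Step 1: close the feedback loop around M1, M2
Step 2: sum the parallel branches M4, M5
Step 3: feedback reduction of (M4+M5), M6
Step 4: parallel reduction of [M1/(1+M1*M2)], M3, [(M4+M5)/(1+(M4+M5)*M6)]
So the answer for step 2 is parallel.

Answer: parallel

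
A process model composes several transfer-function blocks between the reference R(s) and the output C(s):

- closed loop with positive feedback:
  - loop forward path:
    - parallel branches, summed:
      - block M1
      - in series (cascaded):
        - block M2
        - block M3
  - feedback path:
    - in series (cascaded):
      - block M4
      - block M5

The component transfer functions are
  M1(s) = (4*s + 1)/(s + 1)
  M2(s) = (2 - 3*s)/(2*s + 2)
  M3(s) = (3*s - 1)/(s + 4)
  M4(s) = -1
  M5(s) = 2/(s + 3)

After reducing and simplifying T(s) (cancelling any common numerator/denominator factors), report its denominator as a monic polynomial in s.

Step 1 - reduce the series chain M2, M3: (-9*s^2 + 9*s - 2)/(2*s^2 + 10*s + 8)
Step 2 - sum the parallel branches M1, (M2*M3): (-s^2 + 43*s + 6)/(2*s^2 + 10*s + 8)
Step 3 - multiply M4, M5 (series): (-2)/(s + 3)
Step 4 - apply the feedback formula to (M1+(M2*M3)), (M4*M5): (-s^3 + 40*s^2 + 135*s + 18)/(2*s^3 + 14*s^2 + 124*s + 36)
That last expression is T(s), already simplified. Scaling its denominator by 1/2 (the reciprocal of the leading coefficient) yields the monic denominator.

Final answer: s^3 + 7*s^2 + 62*s + 18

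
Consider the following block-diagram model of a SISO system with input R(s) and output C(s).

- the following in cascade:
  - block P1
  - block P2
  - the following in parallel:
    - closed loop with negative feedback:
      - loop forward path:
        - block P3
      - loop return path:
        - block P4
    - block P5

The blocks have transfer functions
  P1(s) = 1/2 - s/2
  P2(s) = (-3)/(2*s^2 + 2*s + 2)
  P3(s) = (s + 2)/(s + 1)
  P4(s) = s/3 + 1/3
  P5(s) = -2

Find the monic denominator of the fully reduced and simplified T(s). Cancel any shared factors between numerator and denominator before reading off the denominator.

1. apply the feedback formula to P3, P4 = (3*s + 6)/(s^2 + 6*s + 5)
2. combine [P3/(1+P3*P4)], P5 in parallel = (-2*s^2 - 9*s - 4)/(s^2 + 6*s + 5)
3. combine P1, P2, ([P3/(1+P3*P4)]+P5) in series = (-6*s^3 - 21*s^2 + 15*s + 12)/(4*s^4 + 28*s^3 + 48*s^2 + 44*s + 20)
The result of step 3 is T(s) in lowest terms. Its denominator has leading coefficient 4; dividing the denominator through by 4 makes it monic.

Hence the answer: s^4 + 7*s^3 + 12*s^2 + 11*s + 5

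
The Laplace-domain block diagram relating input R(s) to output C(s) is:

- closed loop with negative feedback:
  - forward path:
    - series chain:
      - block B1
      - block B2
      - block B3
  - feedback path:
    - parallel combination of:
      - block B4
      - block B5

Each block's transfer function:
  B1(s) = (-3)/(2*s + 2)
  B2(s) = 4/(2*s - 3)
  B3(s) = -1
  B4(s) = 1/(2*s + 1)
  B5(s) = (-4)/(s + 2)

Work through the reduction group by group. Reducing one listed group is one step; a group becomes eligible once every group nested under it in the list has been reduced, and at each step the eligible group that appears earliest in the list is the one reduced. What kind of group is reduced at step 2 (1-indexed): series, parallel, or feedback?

[1] cascade B1, B2, B3
[2] reduce the parallel group B4, B5
[3] reduce the feedback loop with forward (B1*B2*B3) and return (B4+B5)
So the answer for step 2 is parallel.

Therefore the answer is parallel.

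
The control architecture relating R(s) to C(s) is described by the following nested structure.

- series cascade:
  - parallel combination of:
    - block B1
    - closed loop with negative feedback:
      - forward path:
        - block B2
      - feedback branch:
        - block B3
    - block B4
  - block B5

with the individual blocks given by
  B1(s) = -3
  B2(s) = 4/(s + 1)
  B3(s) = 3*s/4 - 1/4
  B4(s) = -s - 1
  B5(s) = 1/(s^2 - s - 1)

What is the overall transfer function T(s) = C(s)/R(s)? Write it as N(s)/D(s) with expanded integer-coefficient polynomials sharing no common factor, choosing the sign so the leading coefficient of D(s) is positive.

Step 1: close the feedback loop around B2, B3 = 1/s
Step 2: add B1, [B2/(1+B2*B3)], B4 (parallel) = (-s^2 - 4*s + 1)/s
Step 3: multiply (B1+[B2/(1+B2*B3)]+B4), B5 (series) - this is the overall T(s), already in the required normalized form

Therefore the answer is (-s^2 - 4*s + 1)/(s^3 - s^2 - s).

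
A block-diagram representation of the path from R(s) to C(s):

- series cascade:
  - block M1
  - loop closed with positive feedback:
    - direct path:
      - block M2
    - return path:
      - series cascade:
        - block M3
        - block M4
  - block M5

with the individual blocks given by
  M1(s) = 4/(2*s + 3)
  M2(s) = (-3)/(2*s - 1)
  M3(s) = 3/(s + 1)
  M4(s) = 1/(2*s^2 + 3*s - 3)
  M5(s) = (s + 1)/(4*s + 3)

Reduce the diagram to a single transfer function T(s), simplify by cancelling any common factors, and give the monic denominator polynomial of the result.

Step 1: series reduction of M3, M4 gives 3/(2*s^3 + 5*s^2 - 3)
Step 2: collapse the loop (M2 forward, (M3*M4) return) gives (-6*s^3 - 15*s^2 + 9)/(4*s^4 + 8*s^3 - 5*s^2 - 6*s + 12)
Step 3: multiply M1, [M2/(1-M2*(M3*M4))], M5 (series) gives (-24*s^4 - 84*s^3 - 60*s^2 + 36*s + 36)/(32*s^6 + 136*s^5 + 140*s^4 - 66*s^3 - 57*s^2 + 162*s + 108)
T(s) is the step-3 result (common factors already cancelled). Leading coefficient of the denominator: 32. Divide through by 32 for the monic polynomial.

Hence the answer: s^6 + 17*s^5/4 + 35*s^4/8 - 33*s^3/16 - 57*s^2/32 + 81*s/16 + 27/8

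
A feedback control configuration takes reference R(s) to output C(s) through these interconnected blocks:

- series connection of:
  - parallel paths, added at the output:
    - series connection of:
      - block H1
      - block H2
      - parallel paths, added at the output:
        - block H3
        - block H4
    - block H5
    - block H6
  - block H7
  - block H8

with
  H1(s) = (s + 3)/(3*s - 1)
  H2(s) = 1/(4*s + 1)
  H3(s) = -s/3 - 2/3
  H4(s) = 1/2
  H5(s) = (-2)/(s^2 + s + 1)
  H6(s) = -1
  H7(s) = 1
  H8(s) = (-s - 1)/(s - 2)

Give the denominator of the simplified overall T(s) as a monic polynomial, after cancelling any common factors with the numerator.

Answer: s^5 - 13*s^4/12 - s^3 - 11*s^2/6 + s/4 + 1/6

Working:
(1) parallel reduction of H3, H4 = -s/3 - 1/6
(2) multiply H1, H2, (H3+H4) (series) = (-2*s^2 - 7*s - 3)/(72*s^2 - 6*s - 6)
(3) combine (H1*H2*(H3+H4)), H5, H6 in parallel = (-74*s^4 - 75*s^3 - 216*s^2 + 14*s + 15)/(72*s^4 + 66*s^3 + 60*s^2 - 12*s - 6)
(4) series reduction of ((H1*H2*(H3+H4))+H5+H6), H7, H8 = (74*s^5 + 149*s^4 + 291*s^3 + 202*s^2 - 29*s - 15)/(72*s^5 - 78*s^4 - 72*s^3 - 132*s^2 + 18*s + 12)
T(s) is the step-4 result (common factors already cancelled). Leading coefficient of the denominator: 72. Divide through by 72 for the monic polynomial.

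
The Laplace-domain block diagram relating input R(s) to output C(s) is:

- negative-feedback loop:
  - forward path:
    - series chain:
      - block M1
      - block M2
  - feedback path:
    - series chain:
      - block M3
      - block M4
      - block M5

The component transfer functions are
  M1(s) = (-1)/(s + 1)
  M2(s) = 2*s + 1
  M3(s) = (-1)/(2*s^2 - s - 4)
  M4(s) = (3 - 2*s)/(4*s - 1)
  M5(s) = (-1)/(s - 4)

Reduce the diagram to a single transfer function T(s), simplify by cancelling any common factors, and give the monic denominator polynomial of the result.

Reducing step by step:

[1] series reduction of M1, M2 -> (-2*s - 1)/(s + 1)
[2] series reduction of M3, M4, M5 -> (3 - 2*s)/(8*s^4 - 38*s^3 + 9*s^2 + 64*s - 16)
[3] reduce the feedback loop with forward (M1*M2) and return (M3*M4*M5) -> (-16*s^5 + 68*s^4 + 20*s^3 - 137*s^2 - 32*s + 16)/(8*s^5 - 30*s^4 - 29*s^3 + 77*s^2 + 44*s - 19)
No further cancellation is possible in the step-3 result, so that is T(s). Its denominator becomes monic after dividing by the leading coefficient 8.

Answer: s^5 - 15*s^4/4 - 29*s^3/8 + 77*s^2/8 + 11*s/2 - 19/8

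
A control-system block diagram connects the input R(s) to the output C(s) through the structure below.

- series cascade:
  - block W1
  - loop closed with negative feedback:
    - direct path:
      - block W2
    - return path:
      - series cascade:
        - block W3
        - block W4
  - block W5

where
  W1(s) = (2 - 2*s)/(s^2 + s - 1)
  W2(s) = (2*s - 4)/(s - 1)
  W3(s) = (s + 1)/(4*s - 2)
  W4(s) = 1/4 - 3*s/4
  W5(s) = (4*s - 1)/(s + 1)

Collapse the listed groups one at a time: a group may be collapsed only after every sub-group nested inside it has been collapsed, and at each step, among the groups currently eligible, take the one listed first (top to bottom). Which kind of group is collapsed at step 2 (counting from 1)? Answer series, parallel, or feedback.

Step 1: series reduction of W3, W4
Step 2: feedback reduction of W2, (W3*W4)
Step 3: combine W1, [W2/(1+W2*(W3*W4))], W5 in series
Step 2 collapses a feedback group.

Therefore the answer is feedback.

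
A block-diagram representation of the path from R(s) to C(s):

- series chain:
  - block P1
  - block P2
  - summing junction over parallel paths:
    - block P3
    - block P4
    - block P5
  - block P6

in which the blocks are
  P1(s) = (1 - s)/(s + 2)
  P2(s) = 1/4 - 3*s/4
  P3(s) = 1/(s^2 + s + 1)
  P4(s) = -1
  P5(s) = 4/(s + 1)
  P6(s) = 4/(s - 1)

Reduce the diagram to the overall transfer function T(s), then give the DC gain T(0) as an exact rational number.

Answer: -2

Working:
Step 1: reduce the parallel group P3, P4, P5 = (-s^3 + 2*s^2 + 3*s + 4)/(s^3 + 2*s^2 + 2*s + 1)
Step 2: reduce the series chain P1, P2, (P3+P4+P5), P6 = (-3*s^4 + 7*s^3 + 7*s^2 + 9*s - 4)/(s^4 + 4*s^3 + 6*s^2 + 5*s + 2)
The step-2 result is T(s). Setting s = 0: T(0) = -4/2 = -2.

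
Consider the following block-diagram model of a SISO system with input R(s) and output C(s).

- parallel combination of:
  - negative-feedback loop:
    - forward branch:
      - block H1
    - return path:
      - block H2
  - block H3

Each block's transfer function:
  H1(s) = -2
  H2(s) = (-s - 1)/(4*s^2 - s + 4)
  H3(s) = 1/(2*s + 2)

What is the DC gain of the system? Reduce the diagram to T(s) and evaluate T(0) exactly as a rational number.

[1] apply the feedback formula to H1, H2 -> (-8*s^2 + 2*s - 8)/(4*s^2 + s + 6)
[2] parallel reduction of [H1/(1+H1*H2)], H3 -> (-16*s^3 - 8*s^2 - 11*s - 10)/(8*s^3 + 10*s^2 + 14*s + 12)
Step 2 gives the overall T(s). Then T(0) = -10/12 = -5/6.

Hence the answer: -5/6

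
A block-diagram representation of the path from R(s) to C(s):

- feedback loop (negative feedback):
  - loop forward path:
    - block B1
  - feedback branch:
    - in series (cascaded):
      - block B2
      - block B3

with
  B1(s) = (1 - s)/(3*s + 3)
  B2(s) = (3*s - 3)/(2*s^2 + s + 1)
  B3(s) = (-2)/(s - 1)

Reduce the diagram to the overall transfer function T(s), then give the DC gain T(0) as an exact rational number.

Answer: -1/3

Working:
Step 1. cascade B2, B3 gives (-6)/(2*s^2 + s + 1)
Step 2. apply the feedback formula to B1, (B2*B3) gives (-2*s^3 + s^2 + 1)/(6*s^3 + 9*s^2 + 12*s - 3)
Evaluating the step-2 result (the overall T(s)) at s = 0 gives T(0) = 1/(-3) = -1/3.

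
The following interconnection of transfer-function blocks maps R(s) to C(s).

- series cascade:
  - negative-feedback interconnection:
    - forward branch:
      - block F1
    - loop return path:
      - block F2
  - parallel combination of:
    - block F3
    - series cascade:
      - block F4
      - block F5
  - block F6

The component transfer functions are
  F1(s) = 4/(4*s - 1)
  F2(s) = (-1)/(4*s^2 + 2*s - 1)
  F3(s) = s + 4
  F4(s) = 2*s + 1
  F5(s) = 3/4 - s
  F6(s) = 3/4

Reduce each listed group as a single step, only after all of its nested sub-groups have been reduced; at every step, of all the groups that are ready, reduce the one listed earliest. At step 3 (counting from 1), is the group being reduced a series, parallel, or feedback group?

(1) feedback reduction of F1, F2
(2) cascade F4, F5
(3) combine F3, (F4*F5) in parallel
(4) series reduction of [F1/(1+F1*F2)], (F3+(F4*F5)), F6
Step 3 collapses a parallel group.

Hence the answer: parallel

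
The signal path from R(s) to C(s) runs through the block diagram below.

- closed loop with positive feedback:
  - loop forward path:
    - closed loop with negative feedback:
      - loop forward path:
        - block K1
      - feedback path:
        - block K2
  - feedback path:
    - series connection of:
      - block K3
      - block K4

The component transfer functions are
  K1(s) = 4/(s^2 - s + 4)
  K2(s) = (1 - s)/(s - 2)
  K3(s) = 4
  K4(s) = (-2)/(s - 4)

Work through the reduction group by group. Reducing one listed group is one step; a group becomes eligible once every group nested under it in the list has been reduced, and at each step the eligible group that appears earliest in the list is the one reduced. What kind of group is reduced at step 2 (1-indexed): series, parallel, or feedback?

Answer: series

Working:
1. reduce the feedback loop with forward K1 and return K2
2. combine K3, K4 in series
3. collapse the loop ([K1/(1+K1*K2)] forward, (K3*K4) return)
At step 2 the group reduced is series.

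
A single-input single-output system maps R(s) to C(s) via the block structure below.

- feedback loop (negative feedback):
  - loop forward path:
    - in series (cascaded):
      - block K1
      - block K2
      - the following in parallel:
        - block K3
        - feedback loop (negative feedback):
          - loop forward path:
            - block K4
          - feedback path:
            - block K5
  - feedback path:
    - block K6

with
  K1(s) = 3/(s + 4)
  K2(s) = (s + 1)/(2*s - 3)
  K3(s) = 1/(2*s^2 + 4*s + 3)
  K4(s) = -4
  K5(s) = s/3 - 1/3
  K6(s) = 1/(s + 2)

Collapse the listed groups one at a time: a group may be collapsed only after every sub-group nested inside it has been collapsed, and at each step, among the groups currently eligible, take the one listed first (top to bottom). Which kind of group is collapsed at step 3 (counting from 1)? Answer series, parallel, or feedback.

(1) reduce the feedback loop with forward K4 and return K5
(2) add K3, [K4/(1+K4*K5)] (parallel)
(3) multiply K1, K2, (K3+[K4/(1+K4*K5)]) (series)
(4) reduce the feedback loop with forward (K1*K2*(K3+[K4/(1+K4*K5)])) and return K6
So the answer for step 3 is series.

Answer: series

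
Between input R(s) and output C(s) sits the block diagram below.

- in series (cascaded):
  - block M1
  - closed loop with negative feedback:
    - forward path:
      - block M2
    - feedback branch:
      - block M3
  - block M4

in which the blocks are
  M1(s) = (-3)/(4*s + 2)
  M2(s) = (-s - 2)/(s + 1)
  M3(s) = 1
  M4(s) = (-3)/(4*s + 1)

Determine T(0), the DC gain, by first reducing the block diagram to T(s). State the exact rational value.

1. apply the feedback formula to M2, M3 -> s + 2
2. series reduction of M1, [M2/(1+M2*M3)], M4 -> (9*s + 18)/(16*s^2 + 12*s + 2)
DC gain: substitute s = 0 into T(s) from step 2: T(0) = 18/2 = 9.

Final answer: 9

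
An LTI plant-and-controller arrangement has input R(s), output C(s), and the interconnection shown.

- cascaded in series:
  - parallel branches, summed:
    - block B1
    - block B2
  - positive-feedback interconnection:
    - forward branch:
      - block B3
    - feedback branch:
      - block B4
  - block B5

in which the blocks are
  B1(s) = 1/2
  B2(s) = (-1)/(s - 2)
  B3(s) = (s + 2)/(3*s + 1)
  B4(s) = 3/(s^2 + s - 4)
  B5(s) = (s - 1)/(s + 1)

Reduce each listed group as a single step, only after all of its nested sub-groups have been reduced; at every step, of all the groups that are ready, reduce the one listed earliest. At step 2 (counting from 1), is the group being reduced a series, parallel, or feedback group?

[1] sum the parallel branches B1, B2
[2] reduce the feedback loop with forward B3 and return B4
[3] combine (B1+B2), [B3/(1-B3*B4)], B5 in series
So the answer for step 2 is feedback.

Hence the answer: feedback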